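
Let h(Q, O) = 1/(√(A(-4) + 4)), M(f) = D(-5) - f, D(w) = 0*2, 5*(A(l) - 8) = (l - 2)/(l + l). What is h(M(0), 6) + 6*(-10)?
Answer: -60 + 2*√15/27 ≈ -59.713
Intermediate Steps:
A(l) = 8 + (-2 + l)/(10*l) (A(l) = 8 + ((l - 2)/(l + l))/5 = 8 + ((-2 + l)/((2*l)))/5 = 8 + ((-2 + l)*(1/(2*l)))/5 = 8 + ((-2 + l)/(2*l))/5 = 8 + (-2 + l)/(10*l))
D(w) = 0
M(f) = -f (M(f) = 0 - f = -f)
h(Q, O) = 2*√15/27 (h(Q, O) = 1/(√((⅒)*(-2 + 81*(-4))/(-4) + 4)) = 1/(√((⅒)*(-¼)*(-2 - 324) + 4)) = 1/(√((⅒)*(-¼)*(-326) + 4)) = 1/(√(163/20 + 4)) = 1/(√(243/20)) = 1/(9*√15/10) = 2*√15/27)
h(M(0), 6) + 6*(-10) = 2*√15/27 + 6*(-10) = 2*√15/27 - 60 = -60 + 2*√15/27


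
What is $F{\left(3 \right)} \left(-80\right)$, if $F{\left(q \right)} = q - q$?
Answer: $0$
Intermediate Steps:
$F{\left(q \right)} = 0$
$F{\left(3 \right)} \left(-80\right) = 0 \left(-80\right) = 0$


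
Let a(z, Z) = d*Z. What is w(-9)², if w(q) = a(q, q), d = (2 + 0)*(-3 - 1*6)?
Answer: 26244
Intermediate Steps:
d = -18 (d = 2*(-3 - 6) = 2*(-9) = -18)
a(z, Z) = -18*Z
w(q) = -18*q
w(-9)² = (-18*(-9))² = 162² = 26244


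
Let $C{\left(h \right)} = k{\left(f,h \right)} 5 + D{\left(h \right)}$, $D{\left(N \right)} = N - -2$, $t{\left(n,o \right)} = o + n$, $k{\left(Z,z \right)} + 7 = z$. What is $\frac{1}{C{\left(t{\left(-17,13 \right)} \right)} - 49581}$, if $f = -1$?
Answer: $- \frac{1}{49638} \approx -2.0146 \cdot 10^{-5}$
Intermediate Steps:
$k{\left(Z,z \right)} = -7 + z$
$t{\left(n,o \right)} = n + o$
$D{\left(N \right)} = 2 + N$ ($D{\left(N \right)} = N + 2 = 2 + N$)
$C{\left(h \right)} = -33 + 6 h$ ($C{\left(h \right)} = \left(-7 + h\right) 5 + \left(2 + h\right) = \left(-35 + 5 h\right) + \left(2 + h\right) = -33 + 6 h$)
$\frac{1}{C{\left(t{\left(-17,13 \right)} \right)} - 49581} = \frac{1}{\left(-33 + 6 \left(-17 + 13\right)\right) - 49581} = \frac{1}{\left(-33 + 6 \left(-4\right)\right) - 49581} = \frac{1}{\left(-33 - 24\right) - 49581} = \frac{1}{-57 - 49581} = \frac{1}{-49638} = - \frac{1}{49638}$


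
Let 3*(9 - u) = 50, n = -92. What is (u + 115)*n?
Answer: -29624/3 ≈ -9874.7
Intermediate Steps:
u = -23/3 (u = 9 - 1/3*50 = 9 - 50/3 = -23/3 ≈ -7.6667)
(u + 115)*n = (-23/3 + 115)*(-92) = (322/3)*(-92) = -29624/3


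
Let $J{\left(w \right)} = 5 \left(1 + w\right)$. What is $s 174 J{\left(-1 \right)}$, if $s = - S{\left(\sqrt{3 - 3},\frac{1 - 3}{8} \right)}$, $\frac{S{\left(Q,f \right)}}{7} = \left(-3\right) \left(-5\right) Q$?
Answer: $0$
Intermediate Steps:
$J{\left(w \right)} = 5 + 5 w$
$S{\left(Q,f \right)} = 105 Q$ ($S{\left(Q,f \right)} = 7 \left(-3\right) \left(-5\right) Q = 7 \cdot 15 Q = 105 Q$)
$s = 0$ ($s = - 105 \sqrt{3 - 3} = - 105 \sqrt{0} = - 105 \cdot 0 = \left(-1\right) 0 = 0$)
$s 174 J{\left(-1 \right)} = 0 \cdot 174 \left(5 + 5 \left(-1\right)\right) = 0 \left(5 - 5\right) = 0 \cdot 0 = 0$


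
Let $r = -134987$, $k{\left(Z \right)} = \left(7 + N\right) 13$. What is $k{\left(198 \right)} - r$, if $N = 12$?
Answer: $135234$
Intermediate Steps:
$k{\left(Z \right)} = 247$ ($k{\left(Z \right)} = \left(7 + 12\right) 13 = 19 \cdot 13 = 247$)
$k{\left(198 \right)} - r = 247 - -134987 = 247 + 134987 = 135234$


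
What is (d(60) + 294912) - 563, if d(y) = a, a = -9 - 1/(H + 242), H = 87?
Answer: 96837859/329 ≈ 2.9434e+5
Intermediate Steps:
a = -2962/329 (a = -9 - 1/(87 + 242) = -9 - 1/329 = -2962/329 ≈ -9.0030)
d(y) = -2962/329
(d(60) + 294912) - 563 = (-2962/329 + 294912) - 563 = 97023086/329 - 563 = 96837859/329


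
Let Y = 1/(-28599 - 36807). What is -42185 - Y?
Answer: -2759152109/65406 ≈ -42185.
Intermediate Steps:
Y = -1/65406 (Y = 1/(-65406) = -1/65406 ≈ -1.5289e-5)
-42185 - Y = -42185 - 1*(-1/65406) = -42185 + 1/65406 = -2759152109/65406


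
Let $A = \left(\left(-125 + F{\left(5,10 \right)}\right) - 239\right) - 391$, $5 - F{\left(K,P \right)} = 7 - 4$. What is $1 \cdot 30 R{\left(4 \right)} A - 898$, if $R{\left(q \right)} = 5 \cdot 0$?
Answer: $-898$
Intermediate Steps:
$F{\left(K,P \right)} = 2$ ($F{\left(K,P \right)} = 5 - \left(7 - 4\right) = 5 - 3 = 2$)
$R{\left(q \right)} = 0$
$A = -753$ ($A = \left(\left(-125 + 2\right) - 239\right) - 391 = \left(-123 - 239\right) - 391 = -362 - 391 = -753$)
$1 \cdot 30 R{\left(4 \right)} A - 898 = 1 \cdot 30 \cdot 0 \left(-753\right) - 898 = 1 \cdot 0 \left(-753\right) - 898 = 0 \left(-753\right) - 898 = 0 - 898 = -898$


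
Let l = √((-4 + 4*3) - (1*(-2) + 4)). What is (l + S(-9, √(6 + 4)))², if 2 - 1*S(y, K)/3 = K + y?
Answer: (33 + √6 - 3*√10)² ≈ 674.06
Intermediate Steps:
S(y, K) = 6 - 3*K - 3*y (S(y, K) = 6 - 3*(K + y) = 6 + (-3*K - 3*y) = 6 - 3*K - 3*y)
l = √6 (l = √((-4 + 12) - (-2 + 4)) = √(8 - 1*2) = √(8 - 2) = √6 ≈ 2.4495)
(l + S(-9, √(6 + 4)))² = (√6 + (6 - 3*√(6 + 4) - 3*(-9)))² = (√6 + (6 - 3*√10 + 27))² = (√6 + (33 - 3*√10))² = (33 + √6 - 3*√10)²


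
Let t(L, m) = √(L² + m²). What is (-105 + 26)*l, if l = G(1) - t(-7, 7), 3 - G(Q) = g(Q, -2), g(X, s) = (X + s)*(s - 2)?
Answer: 79 + 553*√2 ≈ 861.06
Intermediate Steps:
g(X, s) = (-2 + s)*(X + s) (g(X, s) = (X + s)*(-2 + s) = (-2 + s)*(X + s))
G(Q) = -5 + 4*Q (G(Q) = 3 - ((-2)² - 2*Q - 2*(-2) + Q*(-2)) = 3 - (4 - 2*Q + 4 - 2*Q) = 3 - (8 - 4*Q) = 3 + (-8 + 4*Q) = -5 + 4*Q)
l = -1 - 7*√2 (l = (-5 + 4*1) - √((-7)² + 7²) = (-5 + 4) - √(49 + 49) = -1 - √98 = -1 - 7*√2 ≈ -10.899)
(-105 + 26)*l = (-105 + 26)*(-1 - 7*√2) = -79*(-1 - 7*√2) = 79 + 553*√2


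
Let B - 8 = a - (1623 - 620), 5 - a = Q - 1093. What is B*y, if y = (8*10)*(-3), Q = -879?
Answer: -235680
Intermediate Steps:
y = -240 (y = 80*(-3) = -240)
a = 1977 (a = 5 - (-879 - 1093) = 5 - 1*(-1972) = 5 + 1972 = 1977)
B = 982 (B = 8 + (1977 - (1623 - 620)) = 8 + (1977 - 1*1003) = 8 + (1977 - 1003) = 8 + 974 = 982)
B*y = 982*(-240) = -235680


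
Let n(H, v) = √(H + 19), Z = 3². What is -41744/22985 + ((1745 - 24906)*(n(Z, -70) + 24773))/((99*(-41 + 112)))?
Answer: -13188338325781/161561565 - 46322*√7/7029 ≈ -81648.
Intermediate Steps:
Z = 9
n(H, v) = √(19 + H)
-41744/22985 + ((1745 - 24906)*(n(Z, -70) + 24773))/((99*(-41 + 112))) = -41744/22985 + ((1745 - 24906)*(√(19 + 9) + 24773))/((99*(-41 + 112))) = -41744*1/22985 + (-23161*(√28 + 24773))/((99*71)) = -41744/22985 - 23161*(2*√7 + 24773)/7029 = -41744/22985 - 23161*(24773 + 2*√7)*(1/7029) = -41744/22985 + (-573767453 - 46322*√7)*(1/7029) = -41744/22985 + (-573767453/7029 - 46322*√7/7029) = -13188338325781/161561565 - 46322*√7/7029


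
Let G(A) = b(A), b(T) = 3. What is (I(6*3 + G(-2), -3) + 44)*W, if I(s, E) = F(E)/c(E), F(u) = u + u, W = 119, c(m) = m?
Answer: 5474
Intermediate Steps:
F(u) = 2*u
G(A) = 3
I(s, E) = 2 (I(s, E) = (2*E)/E = 2)
(I(6*3 + G(-2), -3) + 44)*W = (2 + 44)*119 = 46*119 = 5474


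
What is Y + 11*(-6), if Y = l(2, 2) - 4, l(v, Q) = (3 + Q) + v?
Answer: -63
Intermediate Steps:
l(v, Q) = 3 + Q + v
Y = 3 (Y = (3 + 2 + 2) - 4 = 7 - 4 = 3)
Y + 11*(-6) = 3 + 11*(-6) = 3 - 66 = -63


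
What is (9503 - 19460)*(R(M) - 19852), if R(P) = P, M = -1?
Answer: 197676321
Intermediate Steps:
(9503 - 19460)*(R(M) - 19852) = (9503 - 19460)*(-1 - 19852) = -9957*(-19853) = 197676321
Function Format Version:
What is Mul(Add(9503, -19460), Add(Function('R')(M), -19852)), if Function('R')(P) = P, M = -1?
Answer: 197676321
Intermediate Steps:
Mul(Add(9503, -19460), Add(Function('R')(M), -19852)) = Mul(Add(9503, -19460), Add(-1, -19852)) = Mul(-9957, -19853) = 197676321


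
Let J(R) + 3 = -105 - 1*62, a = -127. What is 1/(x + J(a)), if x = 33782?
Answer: 1/33612 ≈ 2.9751e-5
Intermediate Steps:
J(R) = -170 (J(R) = -3 + (-105 - 1*62) = -3 + (-105 - 62) = -3 - 167 = -170)
1/(x + J(a)) = 1/(33782 - 170) = 1/33612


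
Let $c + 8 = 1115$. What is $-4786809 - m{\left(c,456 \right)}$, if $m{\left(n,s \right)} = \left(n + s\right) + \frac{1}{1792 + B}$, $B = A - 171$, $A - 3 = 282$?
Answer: $- \frac{9126637033}{1906} \approx -4.7884 \cdot 10^{6}$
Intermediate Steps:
$A = 285$ ($A = 3 + 282 = 285$)
$c = 1107$ ($c = -8 + 1115 = 1107$)
$B = 114$ ($B = 285 - 171 = 114$)
$m{\left(n,s \right)} = \frac{1}{1906} + n + s$ ($m{\left(n,s \right)} = \left(n + s\right) + \frac{1}{1792 + 114} = \left(n + s\right) + \frac{1}{1906} = \frac{1}{1906} + n + s$)
$-4786809 - m{\left(c,456 \right)} = -4786809 - \left(\frac{1}{1906} + 1107 + 456\right) = -4786809 - \frac{2979079}{1906} = - \frac{9126637033}{1906}$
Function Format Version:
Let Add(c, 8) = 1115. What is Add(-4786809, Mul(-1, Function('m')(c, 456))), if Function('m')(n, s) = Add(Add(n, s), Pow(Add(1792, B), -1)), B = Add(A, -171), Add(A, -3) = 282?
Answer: Rational(-9126637033, 1906) ≈ -4.7884e+6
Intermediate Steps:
A = 285 (A = Add(3, 282) = 285)
c = 1107 (c = Add(-8, 1115) = 1107)
B = 114 (B = Add(285, -171) = 114)
Function('m')(n, s) = Add(Rational(1, 1906), n, s) (Function('m')(n, s) = Add(Add(n, s), Pow(Add(1792, 114), -1)) = Add(Add(n, s), Pow(1906, -1)) = Add(Add(n, s), Rational(1, 1906)) = Add(Rational(1, 1906), n, s))
Add(-4786809, Mul(-1, Function('m')(c, 456))) = Add(-4786809, Mul(-1, Add(Rational(1, 1906), 1107, 456))) = Add(-4786809, Mul(-1, Rational(2979079, 1906))) = Add(-4786809, Rational(-2979079, 1906)) = Rational(-9126637033, 1906)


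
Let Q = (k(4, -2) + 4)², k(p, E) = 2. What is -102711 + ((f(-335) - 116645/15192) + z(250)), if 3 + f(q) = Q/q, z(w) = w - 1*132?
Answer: -522183497707/5089320 ≈ -1.0260e+5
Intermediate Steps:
z(w) = -132 + w (z(w) = w - 132 = -132 + w)
Q = 36 (Q = (2 + 4)² = 6² = 36)
f(q) = -3 + 36/q
-102711 + ((f(-335) - 116645/15192) + z(250)) = -102711 + (((-3 + 36/(-335)) - 116645/15192) + (-132 + 250)) = -102711 + (((-3 + 36*(-1/335)) - 116645*1/15192) + 118) = -102711 + (((-3 - 36/335) - 116645/15192) + 118) = -102711 + ((-1041/335 - 116645/15192) + 118) = -102711 + (-54890947/5089320 + 118) = -102711 + 545648813/5089320 = -522183497707/5089320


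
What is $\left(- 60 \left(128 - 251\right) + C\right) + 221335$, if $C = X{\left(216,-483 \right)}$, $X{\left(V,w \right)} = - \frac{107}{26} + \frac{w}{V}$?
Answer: $\frac{214071295}{936} \approx 2.2871 \cdot 10^{5}$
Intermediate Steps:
$X{\left(V,w \right)} = - \frac{107}{26} + \frac{w}{V}$ ($X{\left(V,w \right)} = \left(-107\right) \frac{1}{26} + \frac{w}{V} = - \frac{107}{26} + \frac{w}{V}$)
$C = - \frac{5945}{936}$ ($C = - \frac{107}{26} - \frac{483}{216} = - \frac{107}{26} - \frac{161}{72} = - \frac{5945}{936} \approx -6.3515$)
$\left(- 60 \left(128 - 251\right) + C\right) + 221335 = \left(- 60 \left(128 - 251\right) - \frac{5945}{936}\right) + 221335 = \left(\left(-60\right) \left(-123\right) - \frac{5945}{936}\right) + 221335 = \left(7380 - \frac{5945}{936}\right) + 221335 = \frac{6901735}{936} + 221335 = \frac{214071295}{936}$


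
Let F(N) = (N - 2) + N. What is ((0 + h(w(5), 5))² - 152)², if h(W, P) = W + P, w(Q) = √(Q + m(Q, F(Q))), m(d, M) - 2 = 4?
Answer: 14556 - 2320*√11 ≈ 6861.4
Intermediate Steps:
F(N) = -2 + 2*N (F(N) = (-2 + N) + N = -2 + 2*N)
m(d, M) = 6 (m(d, M) = 2 + 4 = 6)
w(Q) = √(6 + Q) (w(Q) = √(Q + 6) = √(6 + Q))
h(W, P) = P + W
((0 + h(w(5), 5))² - 152)² = ((0 + (5 + √(6 + 5)))² - 152)² = ((0 + (5 + √11))² - 152)² = ((5 + √11)² - 152)² = (-152 + (5 + √11)²)²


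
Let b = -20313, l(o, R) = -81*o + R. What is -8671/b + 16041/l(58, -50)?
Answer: -284670925/96446124 ≈ -2.9516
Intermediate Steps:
l(o, R) = R - 81*o
-8671/b + 16041/l(58, -50) = -8671/(-20313) + 16041/(-50 - 81*58) = -8671*(-1/20313) + 16041/(-50 - 4698) = 8671/20313 + 16041/(-4748) = 8671/20313 + 16041*(-1/4748) = 8671/20313 - 16041/4748 = -284670925/96446124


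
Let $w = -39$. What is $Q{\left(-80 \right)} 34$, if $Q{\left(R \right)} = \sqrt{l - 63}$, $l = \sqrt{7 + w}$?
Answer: $34 \sqrt{-63 + 4 i \sqrt{2}} \approx 12.104 + 270.14 i$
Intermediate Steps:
$l = 4 i \sqrt{2}$ ($l = \sqrt{7 - 39} = \sqrt{-32} = 4 i \sqrt{2} \approx 5.6569 i$)
$Q{\left(R \right)} = \sqrt{-63 + 4 i \sqrt{2}}$ ($Q{\left(R \right)} = \sqrt{4 i \sqrt{2} - 63} = \sqrt{-63 + 4 i \sqrt{2}}$)
$Q{\left(-80 \right)} 34 = \sqrt{-63 + 4 i \sqrt{2}} \cdot 34 = 34 \sqrt{-63 + 4 i \sqrt{2}}$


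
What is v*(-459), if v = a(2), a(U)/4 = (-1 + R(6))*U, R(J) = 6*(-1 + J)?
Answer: -106488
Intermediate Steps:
R(J) = -6 + 6*J
a(U) = 116*U (a(U) = 4*((-1 + (-6 + 6*6))*U) = 4*((-1 + (-6 + 36))*U) = 4*((-1 + 30)*U) = 4*(29*U) = 116*U)
v = 232 (v = 116*2 = 232)
v*(-459) = 232*(-459) = -106488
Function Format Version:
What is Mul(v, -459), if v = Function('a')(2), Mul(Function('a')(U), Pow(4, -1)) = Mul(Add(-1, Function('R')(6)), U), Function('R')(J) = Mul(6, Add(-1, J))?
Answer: -106488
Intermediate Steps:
Function('R')(J) = Add(-6, Mul(6, J))
Function('a')(U) = Mul(116, U) (Function('a')(U) = Mul(4, Mul(Add(-1, Add(-6, Mul(6, 6))), U)) = Mul(4, Mul(Add(-1, Add(-6, 36)), U)) = Mul(4, Mul(Add(-1, 30), U)) = Mul(4, Mul(29, U)) = Mul(116, U))
v = 232 (v = Mul(116, 2) = 232)
Mul(v, -459) = Mul(232, -459) = -106488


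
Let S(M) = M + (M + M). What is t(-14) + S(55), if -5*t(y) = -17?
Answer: 842/5 ≈ 168.40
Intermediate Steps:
S(M) = 3*M (S(M) = M + 2*M = 3*M)
t(y) = 17/5 (t(y) = -⅕*(-17) = 17/5)
t(-14) + S(55) = 17/5 + 3*55 = 17/5 + 165 = 842/5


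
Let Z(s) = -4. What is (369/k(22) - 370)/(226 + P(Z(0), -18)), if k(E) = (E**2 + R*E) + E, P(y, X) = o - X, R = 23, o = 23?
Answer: -374071/270204 ≈ -1.3844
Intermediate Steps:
P(y, X) = 23 - X
k(E) = E**2 + 24*E (k(E) = (E**2 + 23*E) + E = E**2 + 24*E)
(369/k(22) - 370)/(226 + P(Z(0), -18)) = (369/((22*(24 + 22))) - 370)/(226 + (23 - 1*(-18))) = (369/((22*46)) - 370)/(226 + (23 + 18)) = (369/1012 - 370)/(226 + 41) = (369*(1/1012) - 370)/267 = (369/1012 - 370)*(1/267) = -374071/1012*1/267 = -374071/270204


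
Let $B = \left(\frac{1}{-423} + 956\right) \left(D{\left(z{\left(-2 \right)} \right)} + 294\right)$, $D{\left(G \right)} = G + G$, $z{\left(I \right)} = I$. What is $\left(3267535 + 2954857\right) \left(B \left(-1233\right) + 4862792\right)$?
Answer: $- \frac{98548653343252112}{47} \approx -2.0968 \cdot 10^{15}$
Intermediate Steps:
$D{\left(G \right)} = 2 G$
$B = \frac{117272230}{423}$ ($B = \left(\frac{1}{-423} + 956\right) \left(2 \left(-2\right) + 294\right) = \left(- \frac{1}{423} + 956\right) \left(-4 + 294\right) = \frac{404387}{423} \cdot 290 = \frac{117272230}{423} \approx 2.7724 \cdot 10^{5}$)
$\left(3267535 + 2954857\right) \left(B \left(-1233\right) + 4862792\right) = \left(3267535 + 2954857\right) \left(\frac{117272230}{423} \left(-1233\right) + 4862792\right) = 6222392 \left(- \frac{16066295510}{47} + 4862792\right) = 6222392 \left(- \frac{15837744286}{47}\right) = - \frac{98548653343252112}{47}$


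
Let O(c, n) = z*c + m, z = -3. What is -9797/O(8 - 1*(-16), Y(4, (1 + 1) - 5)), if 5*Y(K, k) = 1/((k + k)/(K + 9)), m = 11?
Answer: 9797/61 ≈ 160.61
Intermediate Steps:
Y(K, k) = (9 + K)/(10*k) (Y(K, k) = 1/(5*(((k + k)/(K + 9)))) = 1/(5*(((2*k)/(9 + K)))) = 1/(5*((2*k/(9 + K)))) = ((9 + K)/(2*k))/5 = (9 + K)/(10*k))
O(c, n) = 11 - 3*c (O(c, n) = -3*c + 11 = 11 - 3*c)
-9797/O(8 - 1*(-16), Y(4, (1 + 1) - 5)) = -9797/(11 - 3*(8 - 1*(-16))) = -9797/(11 - 3*(8 + 16)) = -9797/(11 - 3*24) = -9797/(11 - 72) = -9797/(-61) = -9797*(-1/61) = 9797/61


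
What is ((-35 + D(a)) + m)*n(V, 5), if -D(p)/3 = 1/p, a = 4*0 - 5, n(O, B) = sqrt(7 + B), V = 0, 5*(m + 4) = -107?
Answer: -598*sqrt(3)/5 ≈ -207.15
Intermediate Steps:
m = -127/5 (m = -4 + (1/5)*(-107) = -4 - 107/5 = -127/5 ≈ -25.400)
a = -5 (a = 0 - 5 = -5)
D(p) = -3/p
((-35 + D(a)) + m)*n(V, 5) = ((-35 - 3/(-5)) - 127/5)*sqrt(7 + 5) = ((-35 - 3*(-1/5)) - 127/5)*sqrt(12) = ((-35 + 3/5) - 127/5)*(2*sqrt(3)) = (-172/5 - 127/5)*(2*sqrt(3)) = -598*sqrt(3)/5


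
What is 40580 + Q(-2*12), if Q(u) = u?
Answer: 40556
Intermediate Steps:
40580 + Q(-2*12) = 40580 - 2*12 = 40580 - 24 = 40556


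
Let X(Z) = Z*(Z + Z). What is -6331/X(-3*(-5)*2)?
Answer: -6331/1800 ≈ -3.5172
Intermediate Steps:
X(Z) = 2*Z² (X(Z) = Z*(2*Z) = 2*Z²)
-6331/X(-3*(-5)*2) = -6331/(2*(-3*(-5)*2)²) = -6331/(2*(15*2)²) = -6331/(2*30²) = -6331/(2*900) = -6331/1800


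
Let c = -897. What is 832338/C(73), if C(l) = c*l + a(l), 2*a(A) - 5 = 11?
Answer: -832338/65473 ≈ -12.713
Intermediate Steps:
a(A) = 8 (a(A) = 5/2 + (½)*11 = 5/2 + 11/2 = 8)
C(l) = 8 - 897*l (C(l) = -897*l + 8 = 8 - 897*l)
832338/C(73) = 832338/(8 - 897*73) = 832338/(8 - 65481) = 832338/(-65473) = 832338*(-1/65473) = -832338/65473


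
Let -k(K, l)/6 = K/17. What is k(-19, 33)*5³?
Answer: 14250/17 ≈ 838.24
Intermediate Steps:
k(K, l) = -6*K/17
k(-19, 33)*5³ = -6/17*(-19)*5³ = (114/17)*125 = 14250/17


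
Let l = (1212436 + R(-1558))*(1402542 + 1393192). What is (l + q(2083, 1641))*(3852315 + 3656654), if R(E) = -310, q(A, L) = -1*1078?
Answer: 25446258005131702414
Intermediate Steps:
q(A, L) = -1078
l = 3388781870484 (l = (1212436 - 310)*(1402542 + 1393192) = 1212126*2795734 = 3388781870484)
(l + q(2083, 1641))*(3852315 + 3656654) = (3388781870484 - 1078)*(3852315 + 3656654) = 3388781869406*7508969 = 25446258005131702414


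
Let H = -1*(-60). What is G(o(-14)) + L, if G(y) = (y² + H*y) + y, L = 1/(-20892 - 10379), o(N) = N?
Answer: -20576319/31271 ≈ -658.00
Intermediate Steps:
H = 60
L = -1/31271 (L = 1/(-31271) = -1/31271 ≈ -3.1979e-5)
G(y) = y² + 61*y (G(y) = (y² + 60*y) + y = y² + 61*y)
G(o(-14)) + L = -14*(61 - 14) - 1/31271 = -14*47 - 1/31271 = -658 - 1/31271 = -20576319/31271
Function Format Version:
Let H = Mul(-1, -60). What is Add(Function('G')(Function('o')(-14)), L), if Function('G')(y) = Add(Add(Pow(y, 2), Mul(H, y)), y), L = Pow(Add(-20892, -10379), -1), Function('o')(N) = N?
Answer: Rational(-20576319, 31271) ≈ -658.00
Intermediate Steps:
H = 60
L = Rational(-1, 31271) (L = Pow(-31271, -1) = Rational(-1, 31271) ≈ -3.1979e-5)
Function('G')(y) = Add(Pow(y, 2), Mul(61, y)) (Function('G')(y) = Add(Add(Pow(y, 2), Mul(60, y)), y) = Add(Pow(y, 2), Mul(61, y)))
Add(Function('G')(Function('o')(-14)), L) = Add(Mul(-14, Add(61, -14)), Rational(-1, 31271)) = Add(Mul(-14, 47), Rational(-1, 31271)) = Add(-658, Rational(-1, 31271)) = Rational(-20576319, 31271)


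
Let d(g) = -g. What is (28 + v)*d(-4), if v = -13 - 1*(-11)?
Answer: 104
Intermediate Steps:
v = -2 (v = -13 + 11 = -2)
(28 + v)*d(-4) = (28 - 2)*(-1*(-4)) = 26*4 = 104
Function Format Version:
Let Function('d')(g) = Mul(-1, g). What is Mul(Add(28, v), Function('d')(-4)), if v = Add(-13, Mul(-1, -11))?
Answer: 104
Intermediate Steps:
v = -2 (v = Add(-13, 11) = -2)
Mul(Add(28, v), Function('d')(-4)) = Mul(Add(28, -2), Mul(-1, -4)) = Mul(26, 4) = 104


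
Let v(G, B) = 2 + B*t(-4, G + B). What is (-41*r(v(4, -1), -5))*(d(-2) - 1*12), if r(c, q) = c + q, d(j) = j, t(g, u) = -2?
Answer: -574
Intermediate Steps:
v(G, B) = 2 - 2*B (v(G, B) = 2 + B*(-2) = 2 - 2*B)
(-41*r(v(4, -1), -5))*(d(-2) - 1*12) = (-41*((2 - 2*(-1)) - 5))*(-2 - 1*12) = (-41*((2 + 2) - 5))*(-2 - 12) = -41*(4 - 5)*(-14) = -41*(-1)*(-14) = 41*(-14) = -574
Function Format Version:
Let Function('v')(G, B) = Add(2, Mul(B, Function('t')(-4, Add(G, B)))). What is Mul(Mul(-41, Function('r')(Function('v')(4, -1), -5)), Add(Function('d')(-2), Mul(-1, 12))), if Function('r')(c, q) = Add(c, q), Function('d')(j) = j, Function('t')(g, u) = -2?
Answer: -574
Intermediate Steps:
Function('v')(G, B) = Add(2, Mul(-2, B)) (Function('v')(G, B) = Add(2, Mul(B, -2)) = Add(2, Mul(-2, B)))
Mul(Mul(-41, Function('r')(Function('v')(4, -1), -5)), Add(Function('d')(-2), Mul(-1, 12))) = Mul(Mul(-41, Add(Add(2, Mul(-2, -1)), -5)), Add(-2, Mul(-1, 12))) = Mul(Mul(-41, Add(Add(2, 2), -5)), Add(-2, -12)) = Mul(Mul(-41, Add(4, -5)), -14) = Mul(Mul(-41, -1), -14) = Mul(41, -14) = -574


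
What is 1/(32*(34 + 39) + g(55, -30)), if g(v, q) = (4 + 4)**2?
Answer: 1/2400 ≈ 0.00041667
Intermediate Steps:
g(v, q) = 64 (g(v, q) = 8**2 = 64)
1/(32*(34 + 39) + g(55, -30)) = 1/(32*(34 + 39) + 64) = 1/(32*73 + 64) = 1/(2336 + 64) = 1/2400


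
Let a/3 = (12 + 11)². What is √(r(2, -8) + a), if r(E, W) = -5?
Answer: √1582 ≈ 39.774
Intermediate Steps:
a = 1587 (a = 3*(12 + 11)² = 3*23² = 3*529 = 1587)
√(r(2, -8) + a) = √(-5 + 1587) = √1582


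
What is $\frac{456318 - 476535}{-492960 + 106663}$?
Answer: $\frac{20217}{386297} \approx 0.052335$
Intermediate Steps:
$\frac{456318 - 476535}{-492960 + 106663} = - \frac{20217}{-386297} = \left(-20217\right) \left(- \frac{1}{386297}\right) = \frac{20217}{386297}$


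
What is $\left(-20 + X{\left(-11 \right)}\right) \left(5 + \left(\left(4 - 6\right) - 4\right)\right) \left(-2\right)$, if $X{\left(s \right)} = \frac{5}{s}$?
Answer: $- \frac{450}{11} \approx -40.909$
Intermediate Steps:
$\left(-20 + X{\left(-11 \right)}\right) \left(5 + \left(\left(4 - 6\right) - 4\right)\right) \left(-2\right) = \left(-20 + \frac{5}{-11}\right) \left(5 + \left(\left(4 - 6\right) - 4\right)\right) \left(-2\right) = \left(-20 + 5 \left(- \frac{1}{11}\right)\right) \left(5 + \left(\left(4 - 6\right) - 4\right)\right) \left(-2\right) = \left(-20 - \frac{5}{11}\right) \left(5 - 6\right) \left(-2\right) = - \frac{225 \left(5 - 6\right) \left(-2\right)}{11} = - \frac{225 \left(\left(-1\right) \left(-2\right)\right)}{11} = \left(- \frac{225}{11}\right) 2 = - \frac{450}{11}$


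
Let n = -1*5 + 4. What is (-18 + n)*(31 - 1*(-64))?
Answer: -1805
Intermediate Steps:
n = -1 (n = -5 + 4 = -1)
(-18 + n)*(31 - 1*(-64)) = (-18 - 1)*(31 - 1*(-64)) = -19*(31 + 64) = -19*95 = -1805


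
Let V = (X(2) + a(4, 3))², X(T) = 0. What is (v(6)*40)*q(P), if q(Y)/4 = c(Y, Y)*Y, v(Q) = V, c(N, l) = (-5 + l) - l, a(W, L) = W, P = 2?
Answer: -25600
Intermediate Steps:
c(N, l) = -5
V = 16 (V = (0 + 4)² = 4² = 16)
v(Q) = 16
q(Y) = -20*Y (q(Y) = 4*(-5*Y) = -20*Y)
(v(6)*40)*q(P) = (16*40)*(-20*2) = 640*(-40) = -25600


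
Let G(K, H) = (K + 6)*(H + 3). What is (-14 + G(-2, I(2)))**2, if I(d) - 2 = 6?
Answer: 900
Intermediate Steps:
I(d) = 8 (I(d) = 2 + 6 = 8)
G(K, H) = (3 + H)*(6 + K) (G(K, H) = (6 + K)*(3 + H) = (3 + H)*(6 + K))
(-14 + G(-2, I(2)))**2 = (-14 + (18 + 3*(-2) + 6*8 + 8*(-2)))**2 = (-14 + (18 - 6 + 48 - 16))**2 = (-14 + 44)**2 = 30**2 = 900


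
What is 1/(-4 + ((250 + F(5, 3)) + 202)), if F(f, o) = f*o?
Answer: 1/463 ≈ 0.0021598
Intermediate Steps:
1/(-4 + ((250 + F(5, 3)) + 202)) = 1/(-4 + ((250 + 5*3) + 202)) = 1/(-4 + ((250 + 15) + 202)) = 1/(-4 + (265 + 202)) = 1/(-4 + 467) = 1/463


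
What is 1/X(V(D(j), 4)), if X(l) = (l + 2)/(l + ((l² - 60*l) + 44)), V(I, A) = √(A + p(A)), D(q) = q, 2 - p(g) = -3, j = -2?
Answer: -124/5 ≈ -24.800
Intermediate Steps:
p(g) = 5 (p(g) = 2 - 1*(-3) = 2 + 3 = 5)
V(I, A) = √(5 + A) (V(I, A) = √(A + 5) = √(5 + A))
X(l) = (2 + l)/(44 + l² - 59*l) (X(l) = (2 + l)/(l + (44 + l² - 60*l)) = (2 + l)/(44 + l² - 59*l))
1/X(V(D(j), 4)) = 1/((2 + √(5 + 4))/(44 + (√(5 + 4))² - 59*√(5 + 4))) = 1/((2 + √9)/(44 + (√9)² - 59*√9)) = 1/((2 + 3)/(44 + 3² - 59*3)) = 1/(5/(44 + 9 - 177)) = 1/(5/(-124)) = 1/(-1/124*5) = 1/(-5/124) = -124/5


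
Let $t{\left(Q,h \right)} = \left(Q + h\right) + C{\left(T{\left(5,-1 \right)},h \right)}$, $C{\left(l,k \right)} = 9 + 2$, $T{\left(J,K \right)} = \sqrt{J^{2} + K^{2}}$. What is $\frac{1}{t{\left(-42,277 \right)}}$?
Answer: $\frac{1}{246} \approx 0.004065$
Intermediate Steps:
$C{\left(l,k \right)} = 11$
$t{\left(Q,h \right)} = 11 + Q + h$ ($t{\left(Q,h \right)} = \left(Q + h\right) + 11 = 11 + Q + h$)
$\frac{1}{t{\left(-42,277 \right)}} = \frac{1}{11 - 42 + 277} = \frac{1}{246}$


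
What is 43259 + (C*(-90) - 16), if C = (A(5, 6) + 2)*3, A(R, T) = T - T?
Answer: 42703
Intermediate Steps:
A(R, T) = 0
C = 6 (C = (0 + 2)*3 = 2*3 = 6)
43259 + (C*(-90) - 16) = 43259 + (6*(-90) - 16) = 43259 + (-540 - 16) = 43259 - 556 = 42703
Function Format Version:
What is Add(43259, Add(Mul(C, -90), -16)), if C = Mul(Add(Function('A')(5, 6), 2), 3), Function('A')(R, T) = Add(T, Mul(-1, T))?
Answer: 42703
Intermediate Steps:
Function('A')(R, T) = 0
C = 6 (C = Mul(Add(0, 2), 3) = Mul(2, 3) = 6)
Add(43259, Add(Mul(C, -90), -16)) = Add(43259, Add(Mul(6, -90), -16)) = Add(43259, Add(-540, -16)) = Add(43259, -556) = 42703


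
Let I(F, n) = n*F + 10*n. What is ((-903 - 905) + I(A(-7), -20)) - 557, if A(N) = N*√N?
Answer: -2565 + 140*I*√7 ≈ -2565.0 + 370.41*I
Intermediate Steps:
A(N) = N^(3/2)
I(F, n) = 10*n + F*n (I(F, n) = F*n + 10*n = 10*n + F*n)
((-903 - 905) + I(A(-7), -20)) - 557 = ((-903 - 905) - 20*(10 + (-7)^(3/2))) - 557 = (-1808 - 20*(10 - 7*I*√7)) - 557 = (-1808 + (-200 + 140*I*√7)) - 557 = (-2008 + 140*I*√7) - 557 = -2565 + 140*I*√7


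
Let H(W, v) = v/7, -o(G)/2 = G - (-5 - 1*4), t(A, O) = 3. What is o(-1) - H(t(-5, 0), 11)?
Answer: -123/7 ≈ -17.571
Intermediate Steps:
o(G) = -18 - 2*G (o(G) = -2*(G - (-5 - 1*4)) = -2*(G - (-5 - 4)) = -2*(G - 1*(-9)) = -2*(G + 9) = -2*(9 + G) = -18 - 2*G)
H(W, v) = v/7 (H(W, v) = v*(⅐) = v/7)
o(-1) - H(t(-5, 0), 11) = (-18 - 2*(-1)) - 11/7 = (-18 + 2) - 1*11/7 = -16 - 11/7 = -123/7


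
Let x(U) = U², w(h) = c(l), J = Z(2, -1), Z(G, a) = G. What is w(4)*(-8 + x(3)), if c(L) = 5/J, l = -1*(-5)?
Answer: 5/2 ≈ 2.5000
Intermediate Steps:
J = 2
l = 5
c(L) = 5/2
w(h) = 5/2
w(4)*(-8 + x(3)) = 5*(-8 + 3²)/2 = 5*(-8 + 9)/2 = (5/2)*1 = 5/2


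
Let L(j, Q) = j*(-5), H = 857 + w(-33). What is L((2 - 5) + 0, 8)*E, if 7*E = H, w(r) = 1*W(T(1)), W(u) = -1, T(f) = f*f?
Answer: 12840/7 ≈ 1834.3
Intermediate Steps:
T(f) = f²
w(r) = -1 (w(r) = 1*(-1) = -1)
H = 856 (H = 857 - 1 = 856)
E = 856/7 (E = (⅐)*856 = 856/7 ≈ 122.29)
L(j, Q) = -5*j
L((2 - 5) + 0, 8)*E = -5*((2 - 5) + 0)*(856/7) = -5*(-3 + 0)*(856/7) = -5*(-3)*(856/7) = 15*(856/7) = 12840/7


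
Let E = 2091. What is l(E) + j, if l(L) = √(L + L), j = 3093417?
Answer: 3093417 + √4182 ≈ 3.0935e+6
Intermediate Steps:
l(L) = √2*√L (l(L) = √(2*L) = √2*√L)
l(E) + j = √2*√2091 + 3093417 = √4182 + 3093417 = 3093417 + √4182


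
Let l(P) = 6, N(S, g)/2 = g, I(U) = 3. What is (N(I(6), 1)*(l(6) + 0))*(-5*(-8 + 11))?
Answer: -180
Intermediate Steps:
N(S, g) = 2*g
(N(I(6), 1)*(l(6) + 0))*(-5*(-8 + 11)) = ((2*1)*(6 + 0))*(-5*(-8 + 11)) = (2*6)*(-5*3) = 12*(-15) = -180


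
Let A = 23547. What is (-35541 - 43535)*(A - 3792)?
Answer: -1562146380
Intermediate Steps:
(-35541 - 43535)*(A - 3792) = (-35541 - 43535)*(23547 - 3792) = -79076*19755 = -1562146380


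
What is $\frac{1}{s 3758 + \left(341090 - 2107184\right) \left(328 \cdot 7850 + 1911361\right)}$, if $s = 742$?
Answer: $- \frac{1}{7922979236698} \approx -1.2622 \cdot 10^{-13}$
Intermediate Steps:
$\frac{1}{s 3758 + \left(341090 - 2107184\right) \left(328 \cdot 7850 + 1911361\right)} = \frac{1}{742 \cdot 3758 + \left(341090 - 2107184\right) \left(328 \cdot 7850 + 1911361\right)} = \frac{1}{2788436 - 1766094 \left(2574800 + 1911361\right)} = \frac{1}{2788436 - 7922982025134} = \frac{1}{-7922979236698} = - \frac{1}{7922979236698}$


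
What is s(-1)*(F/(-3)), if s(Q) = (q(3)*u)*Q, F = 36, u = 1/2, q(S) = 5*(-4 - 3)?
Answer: -210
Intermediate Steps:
q(S) = -35 (q(S) = 5*(-7) = -35)
u = ½ ≈ 0.50000
s(Q) = -35*Q/2 (s(Q) = (-35*½)*Q = -35*Q/2)
s(-1)*(F/(-3)) = (-35/2*(-1))*(36/(-3)) = 35*(36*(-⅓))/2 = (35/2)*(-12) = -210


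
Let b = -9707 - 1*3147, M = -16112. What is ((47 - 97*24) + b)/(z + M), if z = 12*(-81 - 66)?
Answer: 15135/17876 ≈ 0.84667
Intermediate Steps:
b = -12854 (b = -9707 - 3147 = -12854)
z = -1764 (z = 12*(-147) = -1764)
((47 - 97*24) + b)/(z + M) = ((47 - 97*24) - 12854)/(-1764 - 16112) = ((47 - 2328) - 12854)/(-17876) = (-2281 - 12854)*(-1/17876) = -15135*(-1/17876) = 15135/17876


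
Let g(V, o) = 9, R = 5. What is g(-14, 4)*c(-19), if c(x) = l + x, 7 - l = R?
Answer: -153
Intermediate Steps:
l = 2 (l = 7 - 1*5 = 7 - 5 = 2)
c(x) = 2 + x
g(-14, 4)*c(-19) = 9*(2 - 19) = 9*(-17) = -153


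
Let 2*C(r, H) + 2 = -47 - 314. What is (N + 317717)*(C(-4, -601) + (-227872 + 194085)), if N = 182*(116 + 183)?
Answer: -25281735495/2 ≈ -1.2641e+10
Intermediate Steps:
C(r, H) = -363/2 (C(r, H) = -1 + (-47 - 314)/2 = -1 + (½)*(-361) = -1 - 361/2 = -363/2)
N = 54418 (N = 182*299 = 54418)
(N + 317717)*(C(-4, -601) + (-227872 + 194085)) = (54418 + 317717)*(-363/2 + (-227872 + 194085)) = 372135*(-363/2 - 33787) = 372135*(-67937/2) = -25281735495/2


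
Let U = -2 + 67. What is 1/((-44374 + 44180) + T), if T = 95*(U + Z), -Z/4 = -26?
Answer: 1/15861 ≈ 6.3048e-5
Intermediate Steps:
Z = 104 (Z = -4*(-26) = 104)
U = 65
T = 16055 (T = 95*(65 + 104) = 95*169 = 16055)
1/((-44374 + 44180) + T) = 1/((-44374 + 44180) + 16055) = 1/(-194 + 16055) = 1/15861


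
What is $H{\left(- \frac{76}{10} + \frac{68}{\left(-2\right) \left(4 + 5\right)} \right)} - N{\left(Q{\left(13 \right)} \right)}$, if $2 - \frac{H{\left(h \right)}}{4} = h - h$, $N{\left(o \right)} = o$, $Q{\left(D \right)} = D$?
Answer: $-5$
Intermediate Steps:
$H{\left(h \right)} = 8$ ($H{\left(h \right)} = 8 - 4 \left(h - h\right) = 8 - 0 = 8 + 0 = 8$)
$H{\left(- \frac{76}{10} + \frac{68}{\left(-2\right) \left(4 + 5\right)} \right)} - N{\left(Q{\left(13 \right)} \right)} = 8 - 13 = -5$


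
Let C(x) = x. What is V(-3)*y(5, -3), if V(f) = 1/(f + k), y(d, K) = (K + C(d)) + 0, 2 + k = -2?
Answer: -2/7 ≈ -0.28571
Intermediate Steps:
k = -4 (k = -2 - 2 = -4)
y(d, K) = K + d (y(d, K) = (K + d) + 0 = K + d)
V(f) = 1/(-4 + f) (V(f) = 1/(f - 4) = 1/(-4 + f))
V(-3)*y(5, -3) = (-3 + 5)/(-4 - 3) = 2/(-7) = -⅐*2 = -2/7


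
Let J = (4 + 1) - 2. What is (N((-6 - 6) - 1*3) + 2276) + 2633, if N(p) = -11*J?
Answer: 4876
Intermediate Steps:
J = 3 (J = 5 - 2 = 3)
N(p) = -33 (N(p) = -11*3 = -33)
(N((-6 - 6) - 1*3) + 2276) + 2633 = (-33 + 2276) + 2633 = 2243 + 2633 = 4876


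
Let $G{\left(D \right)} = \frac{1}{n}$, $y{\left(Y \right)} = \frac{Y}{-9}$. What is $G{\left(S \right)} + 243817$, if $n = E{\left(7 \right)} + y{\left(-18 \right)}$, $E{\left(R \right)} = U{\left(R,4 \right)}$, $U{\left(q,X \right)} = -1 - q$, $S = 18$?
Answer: $\frac{1462901}{6} \approx 2.4382 \cdot 10^{5}$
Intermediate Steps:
$y{\left(Y \right)} = - \frac{Y}{9}$ ($y{\left(Y \right)} = Y \left(- \frac{1}{9}\right) = - \frac{Y}{9}$)
$E{\left(R \right)} = -1 - R$
$n = -6$ ($n = \left(-1 - 7\right) - -2 = \left(-1 - 7\right) + 2 = -8 + 2 = -6$)
$G{\left(D \right)} = - \frac{1}{6}$ ($G{\left(D \right)} = \frac{1}{-6} = - \frac{1}{6}$)
$G{\left(S \right)} + 243817 = - \frac{1}{6} + 243817 = \frac{1462901}{6}$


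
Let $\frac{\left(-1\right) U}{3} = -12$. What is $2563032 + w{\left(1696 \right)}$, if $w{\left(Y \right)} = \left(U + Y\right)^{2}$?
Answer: $5562856$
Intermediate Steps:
$U = 36$ ($U = \left(-3\right) \left(-12\right) = 36$)
$w{\left(Y \right)} = \left(36 + Y\right)^{2}$
$2563032 + w{\left(1696 \right)} = 2563032 + \left(36 + 1696\right)^{2} = 2563032 + 1732^{2} = 2563032 + 2999824 = 5562856$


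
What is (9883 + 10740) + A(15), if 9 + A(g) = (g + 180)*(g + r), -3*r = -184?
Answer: 35499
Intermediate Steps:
r = 184/3 (r = -⅓*(-184) = 184/3 ≈ 61.333)
A(g) = -9 + (180 + g)*(184/3 + g) (A(g) = -9 + (g + 180)*(g + 184/3) = -9 + (180 + g)*(184/3 + g))
(9883 + 10740) + A(15) = (9883 + 10740) + (11031 + 15² + (724/3)*15) = 20623 + (11031 + 225 + 3620) = 20623 + 14876 = 35499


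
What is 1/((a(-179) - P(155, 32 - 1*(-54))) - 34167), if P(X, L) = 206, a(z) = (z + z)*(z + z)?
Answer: 1/93791 ≈ 1.0662e-5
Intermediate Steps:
a(z) = 4*z² (a(z) = (2*z)*(2*z) = 4*z²)
1/((a(-179) - P(155, 32 - 1*(-54))) - 34167) = 1/((4*(-179)² - 1*206) - 34167) = 1/((4*32041 - 206) - 34167) = 1/((128164 - 206) - 34167) = 1/(127958 - 34167) = 1/93791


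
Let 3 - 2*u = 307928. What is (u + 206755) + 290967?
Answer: 687519/2 ≈ 3.4376e+5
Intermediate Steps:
u = -307925/2 (u = 3/2 - 1/2*307928 = 3/2 - 153964 = -307925/2 ≈ -1.5396e+5)
(u + 206755) + 290967 = (-307925/2 + 206755) + 290967 = 105585/2 + 290967 = 687519/2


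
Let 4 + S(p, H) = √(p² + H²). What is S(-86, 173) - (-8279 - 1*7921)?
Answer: 16196 + 5*√1493 ≈ 16389.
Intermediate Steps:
S(p, H) = -4 + √(H² + p²) (S(p, H) = -4 + √(p² + H²) = -4 + √(H² + p²))
S(-86, 173) - (-8279 - 1*7921) = (-4 + √(173² + (-86)²)) - (-8279 - 1*7921) = (-4 + √(29929 + 7396)) - (-8279 - 7921) = (-4 + √37325) - 1*(-16200) = (-4 + 5*√1493) + 16200 = 16196 + 5*√1493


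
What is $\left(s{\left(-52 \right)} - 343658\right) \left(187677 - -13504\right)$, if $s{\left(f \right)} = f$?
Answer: $-69147921510$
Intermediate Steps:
$\left(s{\left(-52 \right)} - 343658\right) \left(187677 - -13504\right) = \left(-52 - 343658\right) \left(187677 - -13504\right) = - 343710 \left(187677 + \left(-112 + 13616\right)\right) = - 343710 \left(187677 + 13504\right) = \left(-343710\right) 201181 = -69147921510$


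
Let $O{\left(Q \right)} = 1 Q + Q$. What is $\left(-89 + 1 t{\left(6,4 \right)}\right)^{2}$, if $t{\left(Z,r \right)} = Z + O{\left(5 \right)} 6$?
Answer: $529$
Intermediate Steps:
$O{\left(Q \right)} = 2 Q$ ($O{\left(Q \right)} = Q + Q = 2 Q$)
$t{\left(Z,r \right)} = 60 + Z$ ($t{\left(Z,r \right)} = Z + 2 \cdot 5 \cdot 6 = Z + 10 \cdot 6 = Z + 60 = 60 + Z$)
$\left(-89 + 1 t{\left(6,4 \right)}\right)^{2} = \left(-89 + 1 \left(60 + 6\right)\right)^{2} = \left(-89 + 1 \cdot 66\right)^{2} = \left(-89 + 66\right)^{2} = \left(-23\right)^{2} = 529$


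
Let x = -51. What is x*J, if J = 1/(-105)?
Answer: 17/35 ≈ 0.48571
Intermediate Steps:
J = -1/105 ≈ -0.0095238
x*J = -51*(-1/105) = 17/35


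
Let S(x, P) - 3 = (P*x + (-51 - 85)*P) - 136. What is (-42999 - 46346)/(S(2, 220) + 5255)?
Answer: 89345/24358 ≈ 3.6680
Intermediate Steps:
S(x, P) = -133 - 136*P + P*x (S(x, P) = 3 + ((P*x + (-51 - 85)*P) - 136) = 3 + ((P*x - 136*P) - 136) = 3 + ((-136*P + P*x) - 136) = 3 + (-136 - 136*P + P*x) = -133 - 136*P + P*x)
(-42999 - 46346)/(S(2, 220) + 5255) = (-42999 - 46346)/((-133 - 136*220 + 220*2) + 5255) = -89345/((-133 - 29920 + 440) + 5255) = -89345/(-29613 + 5255) = -89345/(-24358) = -89345*(-1/24358) = 89345/24358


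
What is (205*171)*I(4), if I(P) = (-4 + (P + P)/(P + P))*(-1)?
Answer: 105165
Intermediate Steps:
I(P) = 3 (I(P) = (-4 + (2*P)/((2*P)))*(-1) = (-4 + (2*P)*(1/(2*P)))*(-1) = (-4 + 1)*(-1) = -3*(-1) = 3)
(205*171)*I(4) = (205*171)*3 = 35055*3 = 105165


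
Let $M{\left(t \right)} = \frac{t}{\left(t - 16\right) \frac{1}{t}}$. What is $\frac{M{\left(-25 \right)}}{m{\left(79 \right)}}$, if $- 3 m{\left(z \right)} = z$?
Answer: $\frac{1875}{3239} \approx 0.57888$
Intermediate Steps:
$m{\left(z \right)} = - \frac{z}{3}$
$M{\left(t \right)} = \frac{t^{2}}{-16 + t}$ ($M{\left(t \right)} = \frac{t}{\left(-16 + t\right) \frac{1}{t}} = \frac{t}{\frac{1}{t} \left(-16 + t\right)} = t \frac{t}{-16 + t} = \frac{t^{2}}{-16 + t}$)
$\frac{M{\left(-25 \right)}}{m{\left(79 \right)}} = \frac{\left(-25\right)^{2} \frac{1}{-16 - 25}}{\left(- \frac{1}{3}\right) 79} = \frac{625 \frac{1}{-41}}{- \frac{79}{3}} = 625 \left(- \frac{1}{41}\right) \left(- \frac{3}{79}\right) = \left(- \frac{625}{41}\right) \left(- \frac{3}{79}\right) = \frac{1875}{3239}$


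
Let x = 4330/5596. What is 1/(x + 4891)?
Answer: 2798/13687183 ≈ 0.00020442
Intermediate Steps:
x = 2165/2798 (x = 4330*(1/5596) = 2165/2798 ≈ 0.77377)
1/(x + 4891) = 1/(2165/2798 + 4891) = 1/(13687183/2798) = 2798/13687183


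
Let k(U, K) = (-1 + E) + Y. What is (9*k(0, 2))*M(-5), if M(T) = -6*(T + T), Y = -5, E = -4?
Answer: -5400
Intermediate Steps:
M(T) = -12*T
k(U, K) = -10 (k(U, K) = (-1 - 4) - 5 = -5 - 5 = -10)
(9*k(0, 2))*M(-5) = (9*(-10))*(-12*(-5)) = -90*60 = -5400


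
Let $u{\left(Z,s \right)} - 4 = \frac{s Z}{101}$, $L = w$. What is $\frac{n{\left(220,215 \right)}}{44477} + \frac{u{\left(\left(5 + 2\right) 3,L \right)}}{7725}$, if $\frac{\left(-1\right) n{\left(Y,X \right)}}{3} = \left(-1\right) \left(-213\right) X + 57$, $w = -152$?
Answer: $- \frac{107448631976}{34702067325} \approx -3.0963$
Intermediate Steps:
$L = -152$
$n{\left(Y,X \right)} = -171 - 639 X$ ($n{\left(Y,X \right)} = - 3 \left(\left(-1\right) \left(-213\right) X + 57\right) = - 3 \left(213 X + 57\right) = - 3 \left(57 + 213 X\right) = -171 - 639 X$)
$u{\left(Z,s \right)} = 4 + \frac{Z s}{101}$ ($u{\left(Z,s \right)} = 4 + \frac{s Z}{101} = 4 + Z s \frac{1}{101} = 4 + \frac{Z s}{101}$)
$\frac{n{\left(220,215 \right)}}{44477} + \frac{u{\left(\left(5 + 2\right) 3,L \right)}}{7725} = \frac{-171 - 137385}{44477} + \frac{4 + \frac{1}{101} \left(5 + 2\right) 3 \left(-152\right)}{7725} = \left(-171 - 137385\right) \frac{1}{44477} + \left(4 + \frac{1}{101} \cdot 7 \cdot 3 \left(-152\right)\right) \frac{1}{7725} = \left(-137556\right) \frac{1}{44477} + \left(4 + \frac{1}{101} \cdot 21 \left(-152\right)\right) \frac{1}{7725} = - \frac{137556}{44477} + \left(4 - \frac{3192}{101}\right) \frac{1}{7725} = - \frac{137556}{44477} - \frac{2788}{780225} = - \frac{107448631976}{34702067325}$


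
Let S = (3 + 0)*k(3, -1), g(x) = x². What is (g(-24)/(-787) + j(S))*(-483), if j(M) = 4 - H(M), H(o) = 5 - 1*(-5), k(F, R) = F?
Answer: 2558934/787 ≈ 3251.5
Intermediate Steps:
S = 9 (S = (3 + 0)*3 = 3*3 = 9)
H(o) = 10 (H(o) = 5 + 5 = 10)
j(M) = -6 (j(M) = 4 - 1*10 = 4 - 10 = -6)
(g(-24)/(-787) + j(S))*(-483) = ((-24)²/(-787) - 6)*(-483) = (576*(-1/787) - 6)*(-483) = (-576/787 - 6)*(-483) = -5298/787*(-483) = 2558934/787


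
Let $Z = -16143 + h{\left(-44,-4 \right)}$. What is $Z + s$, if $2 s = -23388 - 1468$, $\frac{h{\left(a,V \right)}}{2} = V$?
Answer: $-28579$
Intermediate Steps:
$h{\left(a,V \right)} = 2 V$
$Z = -16151$ ($Z = -16143 + 2 \left(-4\right) = -16143 - 8 = -16151$)
$s = -12428$ ($s = \frac{-23388 - 1468}{2} = \frac{1}{2} \left(-24856\right) = -12428$)
$Z + s = -16151 - 12428 = -28579$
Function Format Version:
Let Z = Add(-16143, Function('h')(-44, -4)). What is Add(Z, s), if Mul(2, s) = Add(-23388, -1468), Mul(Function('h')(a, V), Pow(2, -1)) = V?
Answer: -28579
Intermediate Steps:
Function('h')(a, V) = Mul(2, V)
Z = -16151 (Z = Add(-16143, Mul(2, -4)) = Add(-16143, -8) = -16151)
s = -12428 (s = Mul(Rational(1, 2), Add(-23388, -1468)) = Mul(Rational(1, 2), -24856) = -12428)
Add(Z, s) = Add(-16151, -12428) = -28579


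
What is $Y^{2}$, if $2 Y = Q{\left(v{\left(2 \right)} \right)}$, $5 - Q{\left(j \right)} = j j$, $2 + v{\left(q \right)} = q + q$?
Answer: $\frac{1}{4} \approx 0.25$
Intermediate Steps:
$v{\left(q \right)} = -2 + 2 q$ ($v{\left(q \right)} = -2 + \left(q + q\right) = -2 + 2 q$)
$Q{\left(j \right)} = 5 - j^{2}$ ($Q{\left(j \right)} = 5 - j j = 5 - j^{2}$)
$Y = \frac{1}{2}$ ($Y = \frac{5 - \left(-2 + 2 \cdot 2\right)^{2}}{2} = \frac{5 - \left(-2 + 4\right)^{2}}{2} = \frac{5 - 2^{2}}{2} = \frac{5 - 4}{2} = \frac{1}{2} \cdot 1 = \frac{1}{2} \approx 0.5$)
$Y^{2} = \left(\frac{1}{2}\right)^{2} = \frac{1}{4}$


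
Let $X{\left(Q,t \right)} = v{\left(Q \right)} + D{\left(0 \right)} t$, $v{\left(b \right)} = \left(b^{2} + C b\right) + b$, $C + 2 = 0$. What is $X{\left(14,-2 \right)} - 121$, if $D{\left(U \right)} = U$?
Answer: $61$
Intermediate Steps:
$C = -2$ ($C = -2 + 0 = -2$)
$v{\left(b \right)} = b^{2} - b$ ($v{\left(b \right)} = \left(b^{2} - 2 b\right) + b = b^{2} - b$)
$X{\left(Q,t \right)} = Q \left(-1 + Q\right)$ ($X{\left(Q,t \right)} = Q \left(-1 + Q\right) + 0 t = Q \left(-1 + Q\right) + 0 = Q \left(-1 + Q\right)$)
$X{\left(14,-2 \right)} - 121 = 14 \left(-1 + 14\right) - 121 = 14 \cdot 13 - 121 = 182 - 121 = 61$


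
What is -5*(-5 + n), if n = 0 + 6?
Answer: -5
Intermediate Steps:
n = 6
-5*(-5 + n) = -5*(-5 + 6) = -5*1 = -5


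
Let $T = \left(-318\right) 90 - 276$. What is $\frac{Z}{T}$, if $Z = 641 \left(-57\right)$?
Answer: $\frac{12179}{9632} \approx 1.2644$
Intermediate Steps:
$Z = -36537$
$T = -28896$ ($T = -28620 - 276 = -28896$)
$\frac{Z}{T} = - \frac{36537}{-28896} = \left(-36537\right) \left(- \frac{1}{28896}\right) = \frac{12179}{9632}$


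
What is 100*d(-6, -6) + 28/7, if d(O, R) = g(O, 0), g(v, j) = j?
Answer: 4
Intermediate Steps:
d(O, R) = 0
100*d(-6, -6) + 28/7 = 100*0 + 28/7 = 0 + 28*(⅐) = 0 + 4 = 4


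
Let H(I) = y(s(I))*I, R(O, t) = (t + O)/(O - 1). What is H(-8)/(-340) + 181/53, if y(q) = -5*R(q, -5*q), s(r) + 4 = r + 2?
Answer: 38087/9911 ≈ 3.8429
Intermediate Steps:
s(r) = -2 + r (s(r) = -4 + (r + 2) = -4 + (2 + r) = -2 + r)
R(O, t) = (O + t)/(-1 + O)
y(q) = 20*q/(-1 + q) (y(q) = -5*(q - 5*q)/(-1 + q) = -5*(-4*q)/(-1 + q) = -(-20)*q/(-1 + q) = 20*q/(-1 + q))
H(I) = 20*I*(-2 + I)/(-3 + I) (H(I) = (20*(-2 + I)/(-1 + (-2 + I)))*I = (20*(-2 + I)/(-3 + I))*I = 20*I*(-2 + I)/(-3 + I))
H(-8)/(-340) + 181/53 = (20*(-8)*(-2 - 8)/(-3 - 8))/(-340) + 181/53 = (20*(-8)*(-10)/(-11))*(-1/340) + 181*(1/53) = (20*(-8)*(-1/11)*(-10))*(-1/340) + 181/53 = -1600/11*(-1/340) + 181/53 = 80/187 + 181/53 = 38087/9911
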